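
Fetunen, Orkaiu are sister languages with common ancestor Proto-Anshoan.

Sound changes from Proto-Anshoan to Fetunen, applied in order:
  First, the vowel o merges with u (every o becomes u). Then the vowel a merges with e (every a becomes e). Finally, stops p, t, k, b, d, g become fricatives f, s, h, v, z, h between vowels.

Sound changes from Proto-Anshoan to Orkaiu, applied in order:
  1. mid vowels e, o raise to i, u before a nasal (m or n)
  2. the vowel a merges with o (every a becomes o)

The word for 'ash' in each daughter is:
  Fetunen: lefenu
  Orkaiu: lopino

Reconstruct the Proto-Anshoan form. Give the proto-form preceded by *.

Position 2: Fetunen has e, Orkaiu has o. Taking the neighbouring segments as reconstructed: Fetunen e could go back to *a or *e; Orkaiu o could go back to *a or *o — the one source consistent with every daughter is *a.
Position 6: Fetunen has u, Orkaiu has o. Taking the neighbouring segments as reconstructed: Fetunen u could go back to *o or *u; Orkaiu o could go back to *a or *o — the one source consistent with every daughter is *o.
Position 3: Fetunen has f, Orkaiu has p. Orkaiu preserves p here (none of its changes turn any other segment into p), so the proto-segment is *p.
Continuing position by position gives *lapeno; check it forward:
Fetunen: *lapeno
  lapeno → lapenu   [vowel merger]
  lapenu → lepenu   [vowel merger]
  lepenu → lefenu   [intervocalic lenition]
  giving Fetunen lefenu.
Orkaiu: *lapeno > lapino > lopino  (by pre-nasal raising, vowel merger)
*lapeno is the unique common source.

*lapeno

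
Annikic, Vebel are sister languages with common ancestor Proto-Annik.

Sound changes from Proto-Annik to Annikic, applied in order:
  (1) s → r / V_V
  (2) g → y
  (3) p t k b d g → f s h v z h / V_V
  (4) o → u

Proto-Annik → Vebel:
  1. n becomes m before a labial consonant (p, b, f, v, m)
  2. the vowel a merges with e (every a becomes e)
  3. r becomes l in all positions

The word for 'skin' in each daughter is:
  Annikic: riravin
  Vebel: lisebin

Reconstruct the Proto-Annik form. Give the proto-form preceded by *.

Position 1: Annikic has r, Vebel has l. Taking the neighbouring segments as reconstructed: Annikic r can only go back to *r; Vebel l could go back to *l or *r — the one source consistent with every daughter is *r.
Position 3: Annikic has r, Vebel has s. Vebel preserves s here (none of its changes turn any other segment into s), so the proto-segment is *s.
Verify the candidate proto-form against each daughter:
Annikic: *risabin > rirabin > riravin  (by rhotacism, intervocalic lenition)
Vebel: *risabin > risebin > lisebin  (by vowel merger, unconditioned shift)
Only *risabin yields all of Annikic riravin, Vebel lisebin.

*risabin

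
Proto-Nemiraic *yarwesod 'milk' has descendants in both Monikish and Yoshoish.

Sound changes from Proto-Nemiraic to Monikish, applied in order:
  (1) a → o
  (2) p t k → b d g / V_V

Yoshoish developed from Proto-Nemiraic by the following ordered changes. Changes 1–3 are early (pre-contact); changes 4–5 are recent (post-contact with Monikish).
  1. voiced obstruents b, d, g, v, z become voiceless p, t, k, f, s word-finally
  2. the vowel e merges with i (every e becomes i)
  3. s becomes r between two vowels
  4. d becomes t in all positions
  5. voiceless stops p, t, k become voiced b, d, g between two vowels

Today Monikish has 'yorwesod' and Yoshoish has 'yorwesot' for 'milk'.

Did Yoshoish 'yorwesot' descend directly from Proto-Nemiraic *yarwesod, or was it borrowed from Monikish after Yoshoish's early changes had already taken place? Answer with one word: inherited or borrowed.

borrowed

If inherited, *yarwesod would pass through all of Yoshoish's changes:
Yoshoish: *yarwesod
  yarwesod → yarwesot   [final devoicing]
  yarwesot → yarwisot   [vowel merger]
  yarwisot → yarwirot   [rhotacism]
  yarwirot (rule 4 does not apply)
  yarwirot (rule 5 does not apply)
  giving Yoshoish yarwirot.
If borrowed from Monikish 'yorwesod' after the early changes, it would undergo only the recent ones:
  rule 4 (unconditioned shift): yorwesod → yorwesot
  rule 5 (intervocalic voicing): no change (yorwesot)
  ⇒ as a loan: yorwesot
Yoshoish 'yorwesot' matches the loan outcome 'yorwesot', not the inherited 'yarwirot' — it skipped the early Yoshoish changes, so it was borrowed from Monikish.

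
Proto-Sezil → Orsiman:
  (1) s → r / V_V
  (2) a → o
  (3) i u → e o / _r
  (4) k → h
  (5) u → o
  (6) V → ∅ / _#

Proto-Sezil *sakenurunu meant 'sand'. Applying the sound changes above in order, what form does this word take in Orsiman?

Orsiman: *sakenurunu
  sakenurunu (rule 1 does not apply)
  sakenurunu → sokenurunu   [vowel merger]
  sokenurunu → sokenorunu   [pre-rhotic lowering]
  sokenorunu → sohenorunu   [unconditioned shift]
  sohenorunu → sohenorono   [vowel merger]
  sohenorono → sohenoron   [apocope]
  giving Orsiman sohenoron.

sohenoron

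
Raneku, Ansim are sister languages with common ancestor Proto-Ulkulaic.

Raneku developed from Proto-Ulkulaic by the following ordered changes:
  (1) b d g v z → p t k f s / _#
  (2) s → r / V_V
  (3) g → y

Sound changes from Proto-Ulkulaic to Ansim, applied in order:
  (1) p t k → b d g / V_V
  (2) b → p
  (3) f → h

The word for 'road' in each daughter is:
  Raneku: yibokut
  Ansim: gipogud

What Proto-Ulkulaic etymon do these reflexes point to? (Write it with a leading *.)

*gibokud

Position 1: Raneku has y, Ansim has g. Taking the neighbouring segments as reconstructed: Raneku y could go back to *g or *y; Ansim g can only go back to *g — the one source consistent with every daughter is *g.
Position 5: Raneku has k, Ansim has g. Taking the neighbouring segments as reconstructed: Raneku k can only go back to *k; Ansim g could go back to *k or *g — the one source consistent with every daughter is *k.
Position 3: Raneku has b, Ansim has p. Raneku preserves b here (none of its changes turn any other segment into b), so the proto-segment is *b.
Verify the candidate proto-form against each daughter:
Raneku: *gibokud
  gibokud → gibokut   [final devoicing]
  gibokut (rule 2 does not apply)
  gibokut → yibokut   [unconditioned shift]
  giving Raneku yibokut.
Ansim: *gibokud > gibogud > gipogud  (by intervocalic voicing, unconditioned shift)
No other proto-form is consistent with every reflex, so the reconstruction is *gibokud.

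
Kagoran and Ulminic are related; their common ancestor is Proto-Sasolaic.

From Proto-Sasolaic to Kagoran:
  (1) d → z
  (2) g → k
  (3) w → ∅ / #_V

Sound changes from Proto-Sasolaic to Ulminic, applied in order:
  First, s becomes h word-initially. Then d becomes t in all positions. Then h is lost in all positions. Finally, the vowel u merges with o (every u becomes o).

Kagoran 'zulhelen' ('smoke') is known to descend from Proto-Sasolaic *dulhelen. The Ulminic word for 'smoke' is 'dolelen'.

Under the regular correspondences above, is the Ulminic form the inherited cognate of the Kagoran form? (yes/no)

no

Derive the expected Ulminic reflex of *dulhelen:
Ulminic: *dulhelen
  dulhelen (rule 1 does not apply)
  dulhelen → tulhelen   [unconditioned shift]
  tulhelen → tulelen   [h-loss]
  tulelen → tolelen   [vowel merger]
  giving Ulminic tolelen.
The regular Ulminic reflex would be 'tolelen', but the attested form is 'dolelen'. The correspondence is irregular, so they are not cognates (the Ulminic form has a different source).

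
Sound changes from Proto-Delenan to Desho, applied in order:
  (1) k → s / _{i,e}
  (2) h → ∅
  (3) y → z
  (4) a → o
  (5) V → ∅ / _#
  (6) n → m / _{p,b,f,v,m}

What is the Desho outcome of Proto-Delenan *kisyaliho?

siszoli

Desho: *kisyaliho
  kisyaliho → sisyaliho   [palatalisation]
  sisyaliho → sisyalio   [h-loss]
  sisyalio → siszalio   [unconditioned shift]
  siszalio → siszolio   [vowel merger]
  siszolio → siszoli   [apocope]
  siszoli (rule 6 does not apply)
  giving Desho siszoli.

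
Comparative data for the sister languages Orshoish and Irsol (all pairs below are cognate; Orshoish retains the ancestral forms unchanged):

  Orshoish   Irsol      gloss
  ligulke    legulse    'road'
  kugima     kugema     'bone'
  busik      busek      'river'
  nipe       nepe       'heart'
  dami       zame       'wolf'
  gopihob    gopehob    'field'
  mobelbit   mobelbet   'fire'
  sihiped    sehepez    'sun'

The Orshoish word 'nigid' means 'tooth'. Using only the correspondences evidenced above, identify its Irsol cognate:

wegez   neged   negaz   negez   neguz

ligulke ~ legulse, busik ~ busek — Orshoish i corresponds to Irsol e after a consonant, before a consonant other than r, m, n, p, b, f, v.
sihiped ~ sehepez — Orshoish d corresponds to Irsol z word-finally.
Applying these to Orshoish 'nigid':
  nigid → negid   (i→e after a consonant, before a consonant other than r, m, n, p, b, f, v)
  negid → neged   (i→e after a consonant, before a consonant other than r, m, n, p, b, f, v)
  neged → negez   (d→z word-finally)
So the Irsol cognate is 'negez'.

negez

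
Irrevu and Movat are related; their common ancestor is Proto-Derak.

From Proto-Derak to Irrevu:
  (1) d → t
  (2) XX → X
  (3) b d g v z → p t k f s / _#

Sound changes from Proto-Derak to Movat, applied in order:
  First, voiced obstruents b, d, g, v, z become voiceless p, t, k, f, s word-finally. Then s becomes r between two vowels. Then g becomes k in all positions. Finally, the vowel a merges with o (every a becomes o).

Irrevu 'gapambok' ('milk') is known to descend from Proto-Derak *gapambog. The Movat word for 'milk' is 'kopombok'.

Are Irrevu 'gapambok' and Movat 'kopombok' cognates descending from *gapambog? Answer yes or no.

Derive the expected Movat reflex of *gapambog:
Movat: *gapambog
  gapambog → gapambok   [final devoicing]
  gapambok (rule 2 does not apply)
  gapambok → kapambok   [unconditioned shift]
  kapambok → kopombok   [vowel merger]
  giving Movat kopombok.
Movat 'kopombok' matches the regular reflex exactly, so the pair is cognate.

yes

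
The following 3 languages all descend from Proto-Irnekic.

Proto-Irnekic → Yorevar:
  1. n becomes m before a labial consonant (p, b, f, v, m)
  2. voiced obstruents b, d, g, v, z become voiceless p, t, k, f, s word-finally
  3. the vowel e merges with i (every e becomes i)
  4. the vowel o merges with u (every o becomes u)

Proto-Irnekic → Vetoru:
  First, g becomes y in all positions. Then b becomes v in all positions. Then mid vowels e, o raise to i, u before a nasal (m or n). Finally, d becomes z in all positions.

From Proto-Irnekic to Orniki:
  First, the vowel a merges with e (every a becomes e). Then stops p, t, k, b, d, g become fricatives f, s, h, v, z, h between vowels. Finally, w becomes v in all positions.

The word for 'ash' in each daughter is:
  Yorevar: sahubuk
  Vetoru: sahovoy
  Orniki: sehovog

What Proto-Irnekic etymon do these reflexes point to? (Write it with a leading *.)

Position 4: Yorevar has u, Vetoru has o, Orniki has o. Vetoru preserves o here (none of its changes turn any other segment into o), so the proto-segment is *o.
Position 2: Yorevar has a, Vetoru has a, Orniki has e. Yorevar preserves a here (none of its changes turn any other segment into a), so the proto-segment is *a.
Position 6: Yorevar has u, Vetoru has o, Orniki has o. Vetoru preserves o here (none of its changes turn any other segment into o), so the proto-segment is *o.
Continuing position by position gives *sahobog; check it forward:
Yorevar: *sahobog > sahobok > sahubuk  (by final devoicing, vowel merger)
Vetoru: *sahobog
  sahobog → sahoboy   [unconditioned shift]
  sahoboy → sahovoy   [unconditioned shift]
  sahovoy (rule 3 does not apply)
  sahovoy (rule 4 does not apply)
  giving Vetoru sahovoy.
Orniki: start from *sahobog.
  rule 1 (vowel merger): sahobog → sehobog
  rule 2 (intervocalic lenition): sehobog → sehovog
  rule 3: no change — sehovog
  ⇒ Orniki sehovog
No other proto-form is consistent with every reflex, so the reconstruction is *sahobog.

*sahobog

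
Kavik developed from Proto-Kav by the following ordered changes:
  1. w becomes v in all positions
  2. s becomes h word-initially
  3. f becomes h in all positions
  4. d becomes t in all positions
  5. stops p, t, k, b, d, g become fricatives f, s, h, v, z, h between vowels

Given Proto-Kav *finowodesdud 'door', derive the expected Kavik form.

Kavik: start from *finowodesdud.
  rule 1 (unconditioned shift): finowodesdud → finovodesdud
  rule 2: no change — finovodesdud
  rule 3 (unconditioned shift): finovodesdud → hinovodesdud
  rule 4 (unconditioned shift): hinovodesdud → hinovotestut
  rule 5 (intervocalic lenition): hinovotestut → hinovosestut
  ⇒ Kavik hinovosestut

hinovosestut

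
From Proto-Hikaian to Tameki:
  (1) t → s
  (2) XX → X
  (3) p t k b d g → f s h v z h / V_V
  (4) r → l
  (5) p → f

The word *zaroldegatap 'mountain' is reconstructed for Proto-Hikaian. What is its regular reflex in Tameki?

Tameki: *zaroldegatap > zaroldegasap > zaroldehasap > zaloldehasap > zaloldehasaf  (by unconditioned shift, intervocalic lenition, unconditioned shift, unconditioned shift)

zaloldehasaf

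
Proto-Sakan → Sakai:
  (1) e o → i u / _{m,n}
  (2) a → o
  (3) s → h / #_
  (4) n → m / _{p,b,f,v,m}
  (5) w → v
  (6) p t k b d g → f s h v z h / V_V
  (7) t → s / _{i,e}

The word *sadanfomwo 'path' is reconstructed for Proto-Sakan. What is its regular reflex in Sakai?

hozomfumvo

Sakai: start from *sadanfomwo.
  rule 1 (pre-nasal raising): sadanfomwo → sadanfumwo
  rule 2 (vowel merger): sadanfumwo → sodonfumwo
  rule 3 (debuccalisation): sodonfumwo → hodonfumwo
  rule 4 (nasal place assimilation): hodonfumwo → hodomfumwo
  rule 5 (unconditioned shift): hodomfumwo → hodomfumvo
  rule 6 (intervocalic lenition): hodomfumvo → hozomfumvo
  rule 7: no change — hozomfumvo
  ⇒ Sakai hozomfumvo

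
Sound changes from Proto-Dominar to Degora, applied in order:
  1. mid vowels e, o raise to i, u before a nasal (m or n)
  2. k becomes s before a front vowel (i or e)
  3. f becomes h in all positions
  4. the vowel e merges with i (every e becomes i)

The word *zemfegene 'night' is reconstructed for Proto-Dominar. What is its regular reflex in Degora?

zimhigini

Degora: *zemfegene > zimfegine > zimhegine > zimhigini  (by pre-nasal raising, unconditioned shift, vowel merger)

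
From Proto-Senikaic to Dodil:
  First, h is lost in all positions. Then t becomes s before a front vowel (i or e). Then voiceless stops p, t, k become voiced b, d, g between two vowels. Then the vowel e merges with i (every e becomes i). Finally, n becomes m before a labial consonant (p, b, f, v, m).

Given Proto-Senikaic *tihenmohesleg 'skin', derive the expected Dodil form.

Dodil: start from *tihenmohesleg.
  rule 1 (h-loss): tihenmohesleg → tienmoesleg
  rule 2 (palatalisation): tienmoesleg → sienmoesleg
  rule 3: no change — sienmoesleg
  rule 4 (vowel merger): sienmoesleg → siinmoislig
  rule 5 (nasal place assimilation): siinmoislig → siimmoislig
  ⇒ Dodil siimmoislig

siimmoislig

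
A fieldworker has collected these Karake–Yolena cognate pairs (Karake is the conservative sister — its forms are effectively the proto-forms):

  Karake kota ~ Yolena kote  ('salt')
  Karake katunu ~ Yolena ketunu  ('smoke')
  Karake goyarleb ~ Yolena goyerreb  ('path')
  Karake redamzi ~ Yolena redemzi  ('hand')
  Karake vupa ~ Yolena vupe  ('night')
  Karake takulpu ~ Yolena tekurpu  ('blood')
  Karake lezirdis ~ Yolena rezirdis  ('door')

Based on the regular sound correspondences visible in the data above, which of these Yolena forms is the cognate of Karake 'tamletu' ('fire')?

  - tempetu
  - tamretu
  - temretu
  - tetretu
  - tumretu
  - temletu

temretu

redamzi ~ redemzi — Karake a corresponds to Yolena e after a consonant, before a nasal.
goyarleb ~ goyerreb — Karake l corresponds to Yolena r after a consonant, before a front vowel.
Applying these to Karake 'tamletu':
  tamletu → temletu   (a→e after a consonant, before a nasal)
  temletu → temretu   (l→r after a consonant, before a front vowel)
So the Yolena cognate is 'temretu'.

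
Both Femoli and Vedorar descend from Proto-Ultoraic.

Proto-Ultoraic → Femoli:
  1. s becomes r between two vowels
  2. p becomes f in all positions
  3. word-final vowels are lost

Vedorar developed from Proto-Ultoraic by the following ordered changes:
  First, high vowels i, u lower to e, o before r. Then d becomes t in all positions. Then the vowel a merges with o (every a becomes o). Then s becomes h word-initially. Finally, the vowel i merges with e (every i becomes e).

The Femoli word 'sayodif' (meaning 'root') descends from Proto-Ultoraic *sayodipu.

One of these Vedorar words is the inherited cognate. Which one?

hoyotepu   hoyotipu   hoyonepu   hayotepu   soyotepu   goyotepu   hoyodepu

hoyotepu

Vedorar: *sayodipu > sayotipu > soyotipu > hoyotipu > hoyotepu  (by unconditioned shift, vowel merger, debuccalisation, vowel merger)
Among the options, 'hoyotepu' alone shows every Vedorar change applied in order.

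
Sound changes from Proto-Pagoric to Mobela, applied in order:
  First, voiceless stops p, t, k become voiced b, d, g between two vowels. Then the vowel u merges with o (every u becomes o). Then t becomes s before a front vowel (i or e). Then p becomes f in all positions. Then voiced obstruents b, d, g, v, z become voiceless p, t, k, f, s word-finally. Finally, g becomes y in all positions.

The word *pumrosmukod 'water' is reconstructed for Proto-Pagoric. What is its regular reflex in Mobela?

fomrosmoyot

Mobela: *pumrosmukod > pumrosmugod > pomrosmogod > fomrosmogod > fomrosmogot > fomrosmoyot  (by intervocalic voicing, vowel merger, unconditioned shift, final devoicing, unconditioned shift)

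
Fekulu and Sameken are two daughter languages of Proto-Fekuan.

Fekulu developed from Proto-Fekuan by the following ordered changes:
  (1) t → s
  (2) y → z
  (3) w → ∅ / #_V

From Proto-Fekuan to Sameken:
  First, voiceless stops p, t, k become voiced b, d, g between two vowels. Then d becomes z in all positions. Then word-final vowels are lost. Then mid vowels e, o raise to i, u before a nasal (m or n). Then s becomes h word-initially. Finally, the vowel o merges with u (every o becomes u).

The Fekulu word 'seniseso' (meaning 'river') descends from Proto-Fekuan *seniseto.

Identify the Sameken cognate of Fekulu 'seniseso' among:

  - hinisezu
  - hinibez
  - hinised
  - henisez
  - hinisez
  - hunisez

Sameken: *seniseto > senisedo > senisezo > senisez > sinisez > hinisez  (by intervocalic voicing, unconditioned shift, apocope, pre-nasal raising, debuccalisation)

hinisez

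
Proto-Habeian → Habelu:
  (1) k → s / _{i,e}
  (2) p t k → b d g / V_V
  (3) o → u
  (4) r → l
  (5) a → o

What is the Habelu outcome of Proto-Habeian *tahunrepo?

Habelu: start from *tahunrepo.
  rule 1: no change — tahunrepo
  rule 2 (intervocalic voicing): tahunrepo → tahunrebo
  rule 3 (vowel merger): tahunrebo → tahunrebu
  rule 4 (unconditioned shift): tahunrebu → tahunlebu
  rule 5 (vowel merger): tahunlebu → tohunlebu
  ⇒ Habelu tohunlebu

tohunlebu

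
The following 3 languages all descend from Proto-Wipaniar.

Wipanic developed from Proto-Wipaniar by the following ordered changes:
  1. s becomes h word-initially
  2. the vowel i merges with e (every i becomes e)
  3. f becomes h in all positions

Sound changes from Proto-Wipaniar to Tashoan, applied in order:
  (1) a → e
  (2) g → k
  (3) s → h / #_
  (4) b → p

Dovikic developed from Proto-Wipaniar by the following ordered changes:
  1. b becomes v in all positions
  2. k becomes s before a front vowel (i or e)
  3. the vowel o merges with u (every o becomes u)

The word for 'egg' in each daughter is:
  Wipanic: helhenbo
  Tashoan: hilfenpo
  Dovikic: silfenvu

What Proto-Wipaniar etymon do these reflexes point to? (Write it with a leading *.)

*silfenbo

Position 8: Wipanic has o, Tashoan has o, Dovikic has u. Wipanic preserves o here (none of its changes turn any other segment into o), so the proto-segment is *o.
Position 7: Wipanic has b, Tashoan has p, Dovikic has v. Wipanic preserves b here (none of its changes turn any other segment into b), so the proto-segment is *b.
Position 2: Wipanic has e, Tashoan has i, Dovikic has i. Tashoan preserves i here (none of its changes turn any other segment into i), so the proto-segment is *i.
Continuing position by position gives *silfenbo; check it forward:
Wipanic: *silfenbo > hilfenbo > helfenbo > helhenbo  (by debuccalisation, vowel merger, unconditioned shift)
Tashoan: start from *silfenbo.
  rule 1: no change — silfenbo
  rule 2: no change — silfenbo
  rule 3 (debuccalisation): silfenbo → hilfenbo
  rule 4 (unconditioned shift): hilfenbo → hilfenpo
  ⇒ Tashoan hilfenpo
Dovikic: *silfenbo > silfenvo > silfenvu  (by unconditioned shift, vowel merger)
Only *silfenbo yields all of Wipanic helhenbo, Tashoan hilfenpo, Dovikic silfenvu.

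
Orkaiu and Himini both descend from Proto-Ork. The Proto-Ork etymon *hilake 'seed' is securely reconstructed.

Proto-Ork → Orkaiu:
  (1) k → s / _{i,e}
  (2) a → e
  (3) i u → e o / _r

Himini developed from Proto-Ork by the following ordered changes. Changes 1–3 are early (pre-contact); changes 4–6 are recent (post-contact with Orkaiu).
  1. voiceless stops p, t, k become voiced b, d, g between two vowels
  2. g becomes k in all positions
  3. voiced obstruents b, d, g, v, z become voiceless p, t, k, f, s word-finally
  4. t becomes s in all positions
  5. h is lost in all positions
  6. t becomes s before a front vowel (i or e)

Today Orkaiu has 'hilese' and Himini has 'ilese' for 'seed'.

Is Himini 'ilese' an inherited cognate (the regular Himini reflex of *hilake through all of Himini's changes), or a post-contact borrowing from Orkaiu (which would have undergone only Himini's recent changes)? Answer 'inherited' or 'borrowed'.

borrowed

If inherited, *hilake would pass through all of Himini's changes:
Himini: start from *hilake.
  rule 1 (intervocalic voicing): hilake → hilage
  rule 2 (unconditioned shift): hilage → hilake
  rule 3: no change — hilake
  rule 4: no change — hilake
  rule 5 (h-loss): hilake → ilake
  rule 6: no change — ilake
  ⇒ Himini ilake
If borrowed from Orkaiu 'hilese' after the early changes, it would undergo only the recent ones:
  rule 4 (unconditioned shift): no change (hilese)
  rule 5 (h-loss): hilese → ilese
  rule 6 (palatalisation): no change (ilese)
  ⇒ as a loan: ilese
Himini 'ilese' matches the loan outcome 'ilese', not the inherited 'ilake' — it skipped the early Himini changes, so it was borrowed from Orkaiu.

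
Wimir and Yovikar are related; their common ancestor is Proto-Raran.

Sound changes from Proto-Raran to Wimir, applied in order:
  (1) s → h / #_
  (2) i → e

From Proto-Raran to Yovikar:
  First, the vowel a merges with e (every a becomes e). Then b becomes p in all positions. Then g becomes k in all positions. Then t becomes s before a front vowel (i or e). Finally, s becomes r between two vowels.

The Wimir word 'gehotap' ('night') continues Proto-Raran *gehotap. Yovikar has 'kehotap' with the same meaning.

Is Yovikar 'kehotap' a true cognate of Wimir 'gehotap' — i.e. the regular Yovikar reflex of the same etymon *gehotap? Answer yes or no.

no

Derive the expected Yovikar reflex of *gehotap:
Yovikar: start from *gehotap.
  rule 1 (vowel merger): gehotap → gehotep
  rule 2: no change — gehotep
  rule 3 (unconditioned shift): gehotep → kehotep
  rule 4 (palatalisation): kehotep → kehosep
  rule 5 (rhotacism): kehosep → kehorep
  ⇒ Yovikar kehorep
The regular Yovikar reflex would be 'kehorep', but the attested form is 'kehotap'. The correspondence is irregular, so they are not cognates (the Yovikar form has a different source).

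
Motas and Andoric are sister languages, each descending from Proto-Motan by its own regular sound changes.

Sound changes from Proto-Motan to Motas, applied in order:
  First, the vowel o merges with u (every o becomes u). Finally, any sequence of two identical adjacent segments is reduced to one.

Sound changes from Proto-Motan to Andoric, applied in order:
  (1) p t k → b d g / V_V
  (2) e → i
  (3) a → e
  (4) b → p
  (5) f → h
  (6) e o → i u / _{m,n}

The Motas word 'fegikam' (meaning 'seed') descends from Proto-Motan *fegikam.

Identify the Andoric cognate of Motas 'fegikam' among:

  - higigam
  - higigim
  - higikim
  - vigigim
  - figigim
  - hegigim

Andoric: start from *fegikam.
  rule 1 (intervocalic voicing): fegikam → fegigam
  rule 2 (vowel merger): fegigam → figigam
  rule 3 (vowel merger): figigam → figigem
  rule 4: no change — figigem
  rule 5 (unconditioned shift): figigem → higigem
  rule 6 (pre-nasal raising): higigem → higigim
  ⇒ Andoric higigim
Only 'higigim' matches the regular Andoric development of *fegikam.

higigim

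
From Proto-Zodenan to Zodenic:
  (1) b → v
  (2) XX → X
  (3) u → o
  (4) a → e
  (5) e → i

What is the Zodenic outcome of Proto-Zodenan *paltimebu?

Zodenic: *paltimebu > paltimevu > paltimevo > peltimevo > piltimivo  (by unconditioned shift, vowel merger, vowel merger, vowel merger)

piltimivo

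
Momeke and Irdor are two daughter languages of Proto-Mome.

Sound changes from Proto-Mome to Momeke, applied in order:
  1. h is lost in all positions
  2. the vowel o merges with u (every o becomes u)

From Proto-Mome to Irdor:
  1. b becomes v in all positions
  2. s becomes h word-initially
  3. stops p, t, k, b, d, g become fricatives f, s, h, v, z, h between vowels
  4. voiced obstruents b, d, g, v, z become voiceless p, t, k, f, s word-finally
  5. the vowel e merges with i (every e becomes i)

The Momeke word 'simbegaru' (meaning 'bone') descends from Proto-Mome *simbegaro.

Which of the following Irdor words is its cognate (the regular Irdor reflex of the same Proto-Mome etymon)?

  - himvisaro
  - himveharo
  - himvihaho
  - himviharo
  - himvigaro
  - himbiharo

Irdor: *simbegaro
  simbegaro → simvegaro   [unconditioned shift]
  simvegaro → himvegaro   [debuccalisation]
  himvegaro → himveharo   [intervocalic lenition]
  himveharo (rule 4 does not apply)
  himveharo → himviharo   [vowel merger]
  giving Irdor himviharo.

himviharo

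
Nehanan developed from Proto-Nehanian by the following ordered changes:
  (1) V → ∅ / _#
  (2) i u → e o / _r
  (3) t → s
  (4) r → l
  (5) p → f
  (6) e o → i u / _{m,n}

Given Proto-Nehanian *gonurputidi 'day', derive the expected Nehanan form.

gunolfusid

Nehanan: *gonurputidi
  gonurputidi → gonurputid   [apocope]
  gonurputid → gonorputid   [pre-rhotic lowering]
  gonorputid → gonorpusid   [unconditioned shift]
  gonorpusid → gonolpusid   [unconditioned shift]
  gonolpusid → gonolfusid   [unconditioned shift]
  gonolfusid → gunolfusid   [pre-nasal raising]
  giving Nehanan gunolfusid.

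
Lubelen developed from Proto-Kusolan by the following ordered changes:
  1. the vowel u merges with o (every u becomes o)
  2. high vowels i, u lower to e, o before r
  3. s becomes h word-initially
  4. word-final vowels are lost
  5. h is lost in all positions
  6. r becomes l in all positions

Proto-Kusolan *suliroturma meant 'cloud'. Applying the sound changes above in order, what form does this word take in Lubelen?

Lubelen: *suliroturma > solirotorma > solerotorma > holerotorma > holerotorm > olerotorm > olelotolm  (by vowel merger, pre-rhotic lowering, debuccalisation, apocope, h-loss, unconditioned shift)

olelotolm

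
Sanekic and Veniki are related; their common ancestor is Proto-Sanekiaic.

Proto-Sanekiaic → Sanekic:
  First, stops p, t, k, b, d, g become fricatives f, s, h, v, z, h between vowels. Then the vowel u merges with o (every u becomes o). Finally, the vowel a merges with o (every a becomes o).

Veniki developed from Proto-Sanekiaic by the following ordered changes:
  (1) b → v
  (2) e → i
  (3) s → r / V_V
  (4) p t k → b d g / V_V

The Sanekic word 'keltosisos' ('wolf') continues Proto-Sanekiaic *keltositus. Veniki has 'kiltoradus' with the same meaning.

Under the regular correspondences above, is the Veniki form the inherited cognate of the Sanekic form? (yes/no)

no

Derive the expected Veniki reflex of *keltositus:
Veniki: *keltositus > kiltositus > kiltoritus > kiltoridus  (by vowel merger, rhotacism, intervocalic voicing)
The regular Veniki reflex would be 'kiltoridus', but the attested form is 'kiltoradus'. The correspondence is irregular, so they are not cognates (the Veniki form has a different source).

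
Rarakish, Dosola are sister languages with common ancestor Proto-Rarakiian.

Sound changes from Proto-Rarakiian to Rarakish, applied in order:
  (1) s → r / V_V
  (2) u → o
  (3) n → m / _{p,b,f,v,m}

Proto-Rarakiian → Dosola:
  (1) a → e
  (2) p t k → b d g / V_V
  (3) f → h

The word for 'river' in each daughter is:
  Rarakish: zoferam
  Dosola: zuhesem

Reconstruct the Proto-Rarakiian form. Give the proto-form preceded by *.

*zufesam

Position 3: Rarakish has f, Dosola has h. Rarakish preserves f here (none of its changes turn any other segment into f), so the proto-segment is *f.
Position 2: Rarakish has o, Dosola has u. Dosola preserves u here (none of its changes turn any other segment into u), so the proto-segment is *u.
Verify the candidate proto-form against each daughter:
Rarakish: *zufesam
  zufesam → zuferam   [rhotacism]
  zuferam → zoferam   [vowel merger]
  zoferam (rule 3 does not apply)
  giving Rarakish zoferam.
Dosola: *zufesam
  zufesam → zufesem   [vowel merger]
  zufesem (rule 2 does not apply)
  zufesem → zuhesem   [unconditioned shift]
  giving Dosola zuhesem.
Only *zufesam yields all of Rarakish zoferam, Dosola zuhesem.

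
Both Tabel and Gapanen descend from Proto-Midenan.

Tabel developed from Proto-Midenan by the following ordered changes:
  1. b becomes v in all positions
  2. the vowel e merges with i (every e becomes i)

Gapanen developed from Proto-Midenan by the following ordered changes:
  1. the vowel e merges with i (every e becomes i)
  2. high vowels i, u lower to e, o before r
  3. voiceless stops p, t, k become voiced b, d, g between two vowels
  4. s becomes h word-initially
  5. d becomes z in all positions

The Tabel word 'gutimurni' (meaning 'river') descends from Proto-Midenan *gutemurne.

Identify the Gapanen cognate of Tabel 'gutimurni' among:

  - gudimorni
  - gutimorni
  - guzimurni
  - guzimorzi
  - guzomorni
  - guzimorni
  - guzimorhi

Gapanen: *gutemurne
  gutemurne → gutimurni   [vowel merger]
  gutimurni → gutimorni   [pre-rhotic lowering]
  gutimorni → gudimorni   [intervocalic voicing]
  gudimorni (rule 4 does not apply)
  gudimorni → guzimorni   [unconditioned shift]
  giving Gapanen guzimorni.
Among the options, 'guzimorni' alone shows every Gapanen change applied in order.

guzimorni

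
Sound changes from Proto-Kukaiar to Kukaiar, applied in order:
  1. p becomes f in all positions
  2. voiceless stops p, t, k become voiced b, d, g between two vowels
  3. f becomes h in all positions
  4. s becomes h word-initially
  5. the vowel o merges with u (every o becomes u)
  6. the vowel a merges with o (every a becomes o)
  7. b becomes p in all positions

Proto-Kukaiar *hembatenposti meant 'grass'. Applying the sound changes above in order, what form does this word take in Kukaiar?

Kukaiar: start from *hembatenposti.
  rule 1 (unconditioned shift): hembatenposti → hembatenfosti
  rule 2 (intervocalic voicing): hembatenfosti → hembadenfosti
  rule 3 (unconditioned shift): hembadenfosti → hembadenhosti
  rule 4: no change — hembadenhosti
  rule 5 (vowel merger): hembadenhosti → hembadenhusti
  rule 6 (vowel merger): hembadenhusti → hembodenhusti
  rule 7 (unconditioned shift): hembodenhusti → hempodenhusti
  ⇒ Kukaiar hempodenhusti

hempodenhusti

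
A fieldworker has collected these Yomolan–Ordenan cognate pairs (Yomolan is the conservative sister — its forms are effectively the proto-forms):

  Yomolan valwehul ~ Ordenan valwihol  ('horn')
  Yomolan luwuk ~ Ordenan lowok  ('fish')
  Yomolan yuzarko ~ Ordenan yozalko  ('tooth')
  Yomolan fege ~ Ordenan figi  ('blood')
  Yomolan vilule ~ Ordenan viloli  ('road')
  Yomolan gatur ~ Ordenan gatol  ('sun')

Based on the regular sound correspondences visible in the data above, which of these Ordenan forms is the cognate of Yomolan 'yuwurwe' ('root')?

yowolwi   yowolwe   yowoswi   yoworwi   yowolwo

valwehul ~ valwihol, luwuk ~ lowok — Yomolan u corresponds to Ordenan o after a consonant, before a consonant other than r, m, n, p, b, f, v.
gatur ~ gatol — Yomolan u corresponds to Ordenan o after a consonant, before r.
yuzarko ~ yozalko — Yomolan r corresponds to Ordenan l after a vowel, before a consonant other than r, m, n, p, b, f, v.
fege ~ figi, vilule ~ viloli — Yomolan e corresponds to Ordenan i word-finally.
Applying these to Yomolan 'yuwurwe':
  yuwurwe → yowurwe   (u→o after a consonant, before a consonant other than r, m, n, p, b, f, v)
  yowurwe → yoworwe   (u→o after a consonant, before r)
  yoworwe → yowolwe   (r→l after a vowel, before a consonant other than r, m, n, p, b, f, v)
  yowolwe → yowolwi   (e→i word-finally)
So the Ordenan cognate is 'yowolwi'.

yowolwi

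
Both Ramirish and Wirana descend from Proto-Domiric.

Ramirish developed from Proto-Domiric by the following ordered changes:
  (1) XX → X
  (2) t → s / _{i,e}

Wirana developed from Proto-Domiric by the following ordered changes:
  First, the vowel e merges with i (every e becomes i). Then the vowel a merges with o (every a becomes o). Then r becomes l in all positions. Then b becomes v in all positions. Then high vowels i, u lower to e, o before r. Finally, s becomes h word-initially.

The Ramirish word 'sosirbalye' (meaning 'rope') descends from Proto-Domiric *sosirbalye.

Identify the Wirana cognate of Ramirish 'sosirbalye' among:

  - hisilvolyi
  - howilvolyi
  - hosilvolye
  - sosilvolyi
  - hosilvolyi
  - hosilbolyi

Wirana: *sosirbalye
  sosirbalye → sosirbalyi   [vowel merger]
  sosirbalyi → sosirbolyi   [vowel merger]
  sosirbolyi → sosilbolyi   [unconditioned shift]
  sosilbolyi → sosilvolyi   [unconditioned shift]
  sosilvolyi (rule 5 does not apply)
  sosilvolyi → hosilvolyi   [debuccalisation]
  giving Wirana hosilvolyi.
Only 'hosilvolyi' matches the regular Wirana development of *sosirbalye.

hosilvolyi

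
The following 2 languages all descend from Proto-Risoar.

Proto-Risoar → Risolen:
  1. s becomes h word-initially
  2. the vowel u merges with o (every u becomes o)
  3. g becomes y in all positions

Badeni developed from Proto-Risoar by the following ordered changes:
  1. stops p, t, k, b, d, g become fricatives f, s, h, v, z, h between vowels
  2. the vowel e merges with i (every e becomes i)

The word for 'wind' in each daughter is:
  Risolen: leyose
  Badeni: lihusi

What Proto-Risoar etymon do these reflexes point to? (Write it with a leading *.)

*leguse

Position 3: Risolen has y, Badeni has h. Taking the neighbouring segments as reconstructed: Risolen y could go back to *g or *y; Badeni h could go back to *k or *g or *h — the one source consistent with every daughter is *g.
Position 6: Risolen has e, Badeni has i. Risolen preserves e here (none of its changes turn any other segment into e), so the proto-segment is *e.
Continuing position by position gives *leguse; check it forward:
Risolen: *leguse
  leguse (rule 1 does not apply)
  leguse → legose   [vowel merger]
  legose → leyose   [unconditioned shift]
  giving Risolen leyose.
Badeni: *leguse > lehuse > lihusi  (by intervocalic lenition, vowel merger)
*leguse is the unique common source.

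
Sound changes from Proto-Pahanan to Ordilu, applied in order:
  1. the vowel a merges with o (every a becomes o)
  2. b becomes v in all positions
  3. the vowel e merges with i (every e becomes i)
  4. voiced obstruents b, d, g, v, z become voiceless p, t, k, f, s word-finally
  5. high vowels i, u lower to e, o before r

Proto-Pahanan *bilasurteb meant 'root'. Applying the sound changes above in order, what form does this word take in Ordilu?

Ordilu: start from *bilasurteb.
  rule 1 (vowel merger): bilasurteb → bilosurteb
  rule 2 (unconditioned shift): bilosurteb → vilosurtev
  rule 3 (vowel merger): vilosurtev → vilosurtiv
  rule 4 (final devoicing): vilosurtiv → vilosurtif
  rule 5 (pre-rhotic lowering): vilosurtif → vilosortif
  ⇒ Ordilu vilosortif

vilosortif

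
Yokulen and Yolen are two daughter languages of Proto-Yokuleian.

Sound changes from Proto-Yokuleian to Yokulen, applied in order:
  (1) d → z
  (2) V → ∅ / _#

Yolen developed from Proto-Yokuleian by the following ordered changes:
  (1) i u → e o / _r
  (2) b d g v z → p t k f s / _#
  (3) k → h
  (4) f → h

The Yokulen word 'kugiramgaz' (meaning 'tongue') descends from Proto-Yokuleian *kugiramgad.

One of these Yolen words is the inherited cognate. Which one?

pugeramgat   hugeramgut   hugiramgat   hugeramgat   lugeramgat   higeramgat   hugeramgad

hugeramgat

Yolen: start from *kugiramgad.
  rule 1 (pre-rhotic lowering): kugiramgad → kugeramgad
  rule 2 (final devoicing): kugeramgad → kugeramgat
  rule 3 (unconditioned shift): kugeramgat → hugeramgat
  rule 4: no change — hugeramgat
  ⇒ Yolen hugeramgat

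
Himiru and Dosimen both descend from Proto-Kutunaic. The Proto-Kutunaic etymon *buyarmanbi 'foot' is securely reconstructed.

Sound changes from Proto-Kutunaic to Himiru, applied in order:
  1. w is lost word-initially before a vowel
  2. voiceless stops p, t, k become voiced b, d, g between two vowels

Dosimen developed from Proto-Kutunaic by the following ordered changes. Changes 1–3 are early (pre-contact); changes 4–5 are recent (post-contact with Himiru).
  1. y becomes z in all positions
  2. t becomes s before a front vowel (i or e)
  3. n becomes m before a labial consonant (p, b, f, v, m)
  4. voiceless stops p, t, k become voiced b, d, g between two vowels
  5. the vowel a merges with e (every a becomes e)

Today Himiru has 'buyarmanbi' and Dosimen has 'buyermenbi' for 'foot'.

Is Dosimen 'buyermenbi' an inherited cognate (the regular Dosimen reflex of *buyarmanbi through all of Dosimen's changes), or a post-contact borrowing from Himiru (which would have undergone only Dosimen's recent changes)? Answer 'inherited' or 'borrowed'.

borrowed

If inherited, *buyarmanbi would pass through all of Dosimen's changes:
Dosimen: *buyarmanbi
  buyarmanbi → buzarmanbi   [unconditioned shift]
  buzarmanbi (rule 2 does not apply)
  buzarmanbi → buzarmambi   [nasal place assimilation]
  buzarmambi (rule 4 does not apply)
  buzarmambi → buzermembi   [vowel merger]
  giving Dosimen buzermembi.
If borrowed from Himiru 'buyarmanbi' after the early changes, it would undergo only the recent ones:
  rule 4 (intervocalic voicing): no change (buyarmanbi)
  rule 5 (vowel merger): buyarmanbi → buyermenbi
  ⇒ as a loan: buyermenbi
Dosimen 'buyermenbi' matches the loan outcome 'buyermenbi', not the inherited 'buzermembi' — it skipped the early Dosimen changes, so it was borrowed from Himiru.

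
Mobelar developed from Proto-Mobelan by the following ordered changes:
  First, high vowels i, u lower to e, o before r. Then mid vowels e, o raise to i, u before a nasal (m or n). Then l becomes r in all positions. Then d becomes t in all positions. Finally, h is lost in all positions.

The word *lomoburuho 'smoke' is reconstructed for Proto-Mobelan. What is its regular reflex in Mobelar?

Mobelar: *lomoburuho
  lomoburuho → lomoboruho   [pre-rhotic lowering]
  lomoboruho → lumoboruho   [pre-nasal raising]
  lumoboruho → rumoboruho   [unconditioned shift]
  rumoboruho (rule 4 does not apply)
  rumoboruho → rumoboruo   [h-loss]
  giving Mobelar rumoboruo.

rumoboruo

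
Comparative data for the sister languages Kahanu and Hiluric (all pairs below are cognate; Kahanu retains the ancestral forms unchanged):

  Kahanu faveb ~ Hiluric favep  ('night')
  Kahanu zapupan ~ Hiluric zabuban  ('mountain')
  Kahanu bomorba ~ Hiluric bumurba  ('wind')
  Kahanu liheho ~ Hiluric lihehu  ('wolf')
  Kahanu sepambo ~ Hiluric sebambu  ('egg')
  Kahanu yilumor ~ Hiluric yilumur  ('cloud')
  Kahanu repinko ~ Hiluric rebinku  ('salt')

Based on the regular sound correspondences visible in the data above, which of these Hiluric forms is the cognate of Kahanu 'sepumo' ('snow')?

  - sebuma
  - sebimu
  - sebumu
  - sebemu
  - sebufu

sebumu

zapupan ~ zabuban — Kahanu p corresponds to Hiluric b between vowels (before a back vowel).
liheho ~ lihehu, sepambo ~ sebambu — Kahanu o corresponds to Hiluric u word-finally.
Applying these to Kahanu 'sepumo':
  sepumo → sebumo   (p→b between vowels (before a back vowel))
  sebumo → sebumu   (o→u word-finally)
So the Hiluric cognate is 'sebumu'.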